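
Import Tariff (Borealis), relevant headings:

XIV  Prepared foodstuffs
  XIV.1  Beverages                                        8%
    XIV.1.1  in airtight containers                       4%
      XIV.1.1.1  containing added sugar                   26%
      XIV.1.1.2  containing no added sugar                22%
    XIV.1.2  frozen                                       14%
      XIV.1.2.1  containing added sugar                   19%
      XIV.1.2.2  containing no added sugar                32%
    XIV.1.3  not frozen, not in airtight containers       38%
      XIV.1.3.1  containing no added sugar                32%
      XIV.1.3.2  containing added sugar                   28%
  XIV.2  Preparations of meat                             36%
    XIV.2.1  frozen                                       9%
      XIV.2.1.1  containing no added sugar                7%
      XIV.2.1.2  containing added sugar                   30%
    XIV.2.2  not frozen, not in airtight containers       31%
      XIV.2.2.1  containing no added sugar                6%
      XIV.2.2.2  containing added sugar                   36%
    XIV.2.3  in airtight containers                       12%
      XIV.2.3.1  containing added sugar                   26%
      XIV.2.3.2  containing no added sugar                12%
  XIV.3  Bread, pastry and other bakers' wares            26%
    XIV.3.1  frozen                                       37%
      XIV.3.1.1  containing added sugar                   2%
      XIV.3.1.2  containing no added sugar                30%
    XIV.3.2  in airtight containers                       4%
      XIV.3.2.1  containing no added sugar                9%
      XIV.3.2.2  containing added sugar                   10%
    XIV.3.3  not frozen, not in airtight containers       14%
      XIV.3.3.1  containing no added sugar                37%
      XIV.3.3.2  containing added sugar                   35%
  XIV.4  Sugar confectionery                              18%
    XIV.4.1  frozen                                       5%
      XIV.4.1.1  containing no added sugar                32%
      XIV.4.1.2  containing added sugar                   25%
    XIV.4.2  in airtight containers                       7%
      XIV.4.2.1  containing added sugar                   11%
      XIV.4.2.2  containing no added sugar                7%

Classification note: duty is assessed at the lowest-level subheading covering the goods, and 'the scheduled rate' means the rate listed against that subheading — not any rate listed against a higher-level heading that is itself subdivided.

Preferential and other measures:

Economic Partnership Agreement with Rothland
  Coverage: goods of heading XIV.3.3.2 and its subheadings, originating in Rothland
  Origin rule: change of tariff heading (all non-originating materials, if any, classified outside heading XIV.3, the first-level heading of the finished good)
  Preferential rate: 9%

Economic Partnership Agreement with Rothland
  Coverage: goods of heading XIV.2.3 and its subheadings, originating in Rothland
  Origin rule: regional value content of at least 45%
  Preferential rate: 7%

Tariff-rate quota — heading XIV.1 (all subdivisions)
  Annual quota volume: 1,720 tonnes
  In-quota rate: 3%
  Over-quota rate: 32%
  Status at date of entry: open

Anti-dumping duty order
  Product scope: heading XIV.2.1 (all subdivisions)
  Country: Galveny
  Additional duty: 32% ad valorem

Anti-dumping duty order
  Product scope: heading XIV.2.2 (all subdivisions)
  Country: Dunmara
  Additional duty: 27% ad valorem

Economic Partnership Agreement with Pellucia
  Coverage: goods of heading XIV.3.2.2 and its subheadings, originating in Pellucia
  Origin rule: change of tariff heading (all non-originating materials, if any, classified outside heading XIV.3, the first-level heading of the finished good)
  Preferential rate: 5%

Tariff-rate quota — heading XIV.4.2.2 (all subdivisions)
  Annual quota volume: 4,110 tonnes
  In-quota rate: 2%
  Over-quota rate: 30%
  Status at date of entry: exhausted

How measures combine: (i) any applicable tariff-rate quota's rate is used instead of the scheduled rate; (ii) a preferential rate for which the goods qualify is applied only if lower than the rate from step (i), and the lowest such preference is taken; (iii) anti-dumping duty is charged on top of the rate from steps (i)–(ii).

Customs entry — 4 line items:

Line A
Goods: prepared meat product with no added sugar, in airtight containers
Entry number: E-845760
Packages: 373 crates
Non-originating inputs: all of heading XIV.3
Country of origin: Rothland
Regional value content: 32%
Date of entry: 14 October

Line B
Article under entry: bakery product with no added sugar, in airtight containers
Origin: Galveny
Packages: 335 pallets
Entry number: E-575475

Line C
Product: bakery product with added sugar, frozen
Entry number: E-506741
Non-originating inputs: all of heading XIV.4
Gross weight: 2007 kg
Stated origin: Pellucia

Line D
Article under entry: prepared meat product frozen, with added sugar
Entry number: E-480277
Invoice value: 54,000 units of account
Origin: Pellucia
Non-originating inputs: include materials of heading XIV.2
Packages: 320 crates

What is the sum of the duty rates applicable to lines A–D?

53%

Line A: prepared meat product → XIV.2; in airtight containers → XIV.2.3; with no added sugar → XIV.2.3.2. Scheduled 12%. Rothland agreement on XIV.3.3.2: XIV.2.3.2 not covered; Rothland agreement on XIV.2.3: RVC < 45%. → 12%.
Line B: bakery product → XIV.3; in airtight containers → XIV.3.2; with no added sugar → XIV.3.2.1. Scheduled 9%. No special measure applies. → 9%.
Line C: bakery product → XIV.3; frozen → XIV.3.1; with added sugar → XIV.3.1.1. Scheduled 2%. Pellucia agreement on XIV.3.2.2: XIV.3.1.1 not covered. → 2%.
Line D: prepared meat product → XIV.2; frozen → XIV.2.1; with added sugar → XIV.2.1.2. Scheduled 30%. Pellucia agreement on XIV.3.2.2: XIV.2.1.2 not covered. → 30%.
Sum: 12% + 9% + 2% + 30% = 53%.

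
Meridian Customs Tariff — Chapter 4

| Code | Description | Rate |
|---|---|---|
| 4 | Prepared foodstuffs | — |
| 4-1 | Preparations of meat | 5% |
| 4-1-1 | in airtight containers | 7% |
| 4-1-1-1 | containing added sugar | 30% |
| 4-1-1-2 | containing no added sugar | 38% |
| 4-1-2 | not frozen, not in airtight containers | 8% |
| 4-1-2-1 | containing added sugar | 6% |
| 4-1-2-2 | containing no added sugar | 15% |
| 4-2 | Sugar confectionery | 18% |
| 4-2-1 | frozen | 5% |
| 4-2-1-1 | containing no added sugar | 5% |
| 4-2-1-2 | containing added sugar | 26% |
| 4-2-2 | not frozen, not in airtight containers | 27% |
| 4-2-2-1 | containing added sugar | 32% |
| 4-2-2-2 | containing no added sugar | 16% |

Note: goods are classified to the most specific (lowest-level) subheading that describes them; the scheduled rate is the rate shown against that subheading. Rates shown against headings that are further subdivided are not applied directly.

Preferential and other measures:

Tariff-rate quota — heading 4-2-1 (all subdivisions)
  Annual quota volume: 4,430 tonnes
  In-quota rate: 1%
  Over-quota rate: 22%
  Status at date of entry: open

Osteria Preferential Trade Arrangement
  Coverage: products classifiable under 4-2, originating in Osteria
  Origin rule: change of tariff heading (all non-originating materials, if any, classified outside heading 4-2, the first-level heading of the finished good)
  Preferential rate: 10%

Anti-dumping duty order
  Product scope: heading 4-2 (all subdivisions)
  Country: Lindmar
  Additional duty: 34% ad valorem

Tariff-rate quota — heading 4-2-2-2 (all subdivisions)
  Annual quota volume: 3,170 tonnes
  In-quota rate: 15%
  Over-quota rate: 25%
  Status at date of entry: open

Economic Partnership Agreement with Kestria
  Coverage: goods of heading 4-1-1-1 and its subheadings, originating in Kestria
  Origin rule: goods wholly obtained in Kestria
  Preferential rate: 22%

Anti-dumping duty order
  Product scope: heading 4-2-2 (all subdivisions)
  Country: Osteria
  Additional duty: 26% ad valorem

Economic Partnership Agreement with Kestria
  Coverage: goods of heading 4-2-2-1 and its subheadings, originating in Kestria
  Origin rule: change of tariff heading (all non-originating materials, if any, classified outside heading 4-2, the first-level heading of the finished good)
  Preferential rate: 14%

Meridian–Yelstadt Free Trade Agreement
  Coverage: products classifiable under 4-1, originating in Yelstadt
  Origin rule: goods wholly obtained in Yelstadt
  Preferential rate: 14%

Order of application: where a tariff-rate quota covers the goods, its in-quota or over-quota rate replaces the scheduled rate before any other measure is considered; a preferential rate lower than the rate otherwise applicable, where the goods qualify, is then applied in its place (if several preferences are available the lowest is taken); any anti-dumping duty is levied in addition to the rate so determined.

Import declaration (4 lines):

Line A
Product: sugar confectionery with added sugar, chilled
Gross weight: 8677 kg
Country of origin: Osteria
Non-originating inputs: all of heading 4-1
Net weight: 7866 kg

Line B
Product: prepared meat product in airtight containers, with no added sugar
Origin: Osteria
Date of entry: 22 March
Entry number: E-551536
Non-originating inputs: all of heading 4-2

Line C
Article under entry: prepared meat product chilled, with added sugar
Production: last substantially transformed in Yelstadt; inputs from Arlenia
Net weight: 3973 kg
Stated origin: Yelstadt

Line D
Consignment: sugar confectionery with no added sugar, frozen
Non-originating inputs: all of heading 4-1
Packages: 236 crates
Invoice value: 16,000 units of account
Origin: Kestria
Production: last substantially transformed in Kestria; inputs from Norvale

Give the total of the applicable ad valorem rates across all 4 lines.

Line A: sugar confectionery → 4-2; chilled → 4-2-2; with added sugar → 4-2-2-1. Scheduled 32%. Osteria agreement on 4-2: CTH met → 10% available; preferential 10%; anti-dumping (Osteria, 4-2-2): +26%; total 10% + 26% = 36%. → 36%.
Line B: prepared meat product → 4-1; in airtight containers → 4-1-1; with no added sugar → 4-1-1-2. Scheduled 38%. Osteria agreement on 4-2: 4-1-1-2 not covered. → 38%.
Line C: prepared meat product → 4-1; chilled → 4-1-2; with added sugar → 4-1-2-1. Scheduled 6%. Yelstadt agreement on 4-1: not wholly obtained. → 6%.
Line D: sugar confectionery → 4-2; frozen → 4-2-1; with no added sugar → 4-2-1-1. Scheduled 5%. quota on 4-2-1 open → in-quota 1%; Kestria agreement on 4-1-1-1: 4-2-1-1 not covered; Kestria agreement on 4-2-2-1: 4-2-1-1 not covered. → 1%.
Sum: 36% + 38% + 6% + 1% = 81%.

81%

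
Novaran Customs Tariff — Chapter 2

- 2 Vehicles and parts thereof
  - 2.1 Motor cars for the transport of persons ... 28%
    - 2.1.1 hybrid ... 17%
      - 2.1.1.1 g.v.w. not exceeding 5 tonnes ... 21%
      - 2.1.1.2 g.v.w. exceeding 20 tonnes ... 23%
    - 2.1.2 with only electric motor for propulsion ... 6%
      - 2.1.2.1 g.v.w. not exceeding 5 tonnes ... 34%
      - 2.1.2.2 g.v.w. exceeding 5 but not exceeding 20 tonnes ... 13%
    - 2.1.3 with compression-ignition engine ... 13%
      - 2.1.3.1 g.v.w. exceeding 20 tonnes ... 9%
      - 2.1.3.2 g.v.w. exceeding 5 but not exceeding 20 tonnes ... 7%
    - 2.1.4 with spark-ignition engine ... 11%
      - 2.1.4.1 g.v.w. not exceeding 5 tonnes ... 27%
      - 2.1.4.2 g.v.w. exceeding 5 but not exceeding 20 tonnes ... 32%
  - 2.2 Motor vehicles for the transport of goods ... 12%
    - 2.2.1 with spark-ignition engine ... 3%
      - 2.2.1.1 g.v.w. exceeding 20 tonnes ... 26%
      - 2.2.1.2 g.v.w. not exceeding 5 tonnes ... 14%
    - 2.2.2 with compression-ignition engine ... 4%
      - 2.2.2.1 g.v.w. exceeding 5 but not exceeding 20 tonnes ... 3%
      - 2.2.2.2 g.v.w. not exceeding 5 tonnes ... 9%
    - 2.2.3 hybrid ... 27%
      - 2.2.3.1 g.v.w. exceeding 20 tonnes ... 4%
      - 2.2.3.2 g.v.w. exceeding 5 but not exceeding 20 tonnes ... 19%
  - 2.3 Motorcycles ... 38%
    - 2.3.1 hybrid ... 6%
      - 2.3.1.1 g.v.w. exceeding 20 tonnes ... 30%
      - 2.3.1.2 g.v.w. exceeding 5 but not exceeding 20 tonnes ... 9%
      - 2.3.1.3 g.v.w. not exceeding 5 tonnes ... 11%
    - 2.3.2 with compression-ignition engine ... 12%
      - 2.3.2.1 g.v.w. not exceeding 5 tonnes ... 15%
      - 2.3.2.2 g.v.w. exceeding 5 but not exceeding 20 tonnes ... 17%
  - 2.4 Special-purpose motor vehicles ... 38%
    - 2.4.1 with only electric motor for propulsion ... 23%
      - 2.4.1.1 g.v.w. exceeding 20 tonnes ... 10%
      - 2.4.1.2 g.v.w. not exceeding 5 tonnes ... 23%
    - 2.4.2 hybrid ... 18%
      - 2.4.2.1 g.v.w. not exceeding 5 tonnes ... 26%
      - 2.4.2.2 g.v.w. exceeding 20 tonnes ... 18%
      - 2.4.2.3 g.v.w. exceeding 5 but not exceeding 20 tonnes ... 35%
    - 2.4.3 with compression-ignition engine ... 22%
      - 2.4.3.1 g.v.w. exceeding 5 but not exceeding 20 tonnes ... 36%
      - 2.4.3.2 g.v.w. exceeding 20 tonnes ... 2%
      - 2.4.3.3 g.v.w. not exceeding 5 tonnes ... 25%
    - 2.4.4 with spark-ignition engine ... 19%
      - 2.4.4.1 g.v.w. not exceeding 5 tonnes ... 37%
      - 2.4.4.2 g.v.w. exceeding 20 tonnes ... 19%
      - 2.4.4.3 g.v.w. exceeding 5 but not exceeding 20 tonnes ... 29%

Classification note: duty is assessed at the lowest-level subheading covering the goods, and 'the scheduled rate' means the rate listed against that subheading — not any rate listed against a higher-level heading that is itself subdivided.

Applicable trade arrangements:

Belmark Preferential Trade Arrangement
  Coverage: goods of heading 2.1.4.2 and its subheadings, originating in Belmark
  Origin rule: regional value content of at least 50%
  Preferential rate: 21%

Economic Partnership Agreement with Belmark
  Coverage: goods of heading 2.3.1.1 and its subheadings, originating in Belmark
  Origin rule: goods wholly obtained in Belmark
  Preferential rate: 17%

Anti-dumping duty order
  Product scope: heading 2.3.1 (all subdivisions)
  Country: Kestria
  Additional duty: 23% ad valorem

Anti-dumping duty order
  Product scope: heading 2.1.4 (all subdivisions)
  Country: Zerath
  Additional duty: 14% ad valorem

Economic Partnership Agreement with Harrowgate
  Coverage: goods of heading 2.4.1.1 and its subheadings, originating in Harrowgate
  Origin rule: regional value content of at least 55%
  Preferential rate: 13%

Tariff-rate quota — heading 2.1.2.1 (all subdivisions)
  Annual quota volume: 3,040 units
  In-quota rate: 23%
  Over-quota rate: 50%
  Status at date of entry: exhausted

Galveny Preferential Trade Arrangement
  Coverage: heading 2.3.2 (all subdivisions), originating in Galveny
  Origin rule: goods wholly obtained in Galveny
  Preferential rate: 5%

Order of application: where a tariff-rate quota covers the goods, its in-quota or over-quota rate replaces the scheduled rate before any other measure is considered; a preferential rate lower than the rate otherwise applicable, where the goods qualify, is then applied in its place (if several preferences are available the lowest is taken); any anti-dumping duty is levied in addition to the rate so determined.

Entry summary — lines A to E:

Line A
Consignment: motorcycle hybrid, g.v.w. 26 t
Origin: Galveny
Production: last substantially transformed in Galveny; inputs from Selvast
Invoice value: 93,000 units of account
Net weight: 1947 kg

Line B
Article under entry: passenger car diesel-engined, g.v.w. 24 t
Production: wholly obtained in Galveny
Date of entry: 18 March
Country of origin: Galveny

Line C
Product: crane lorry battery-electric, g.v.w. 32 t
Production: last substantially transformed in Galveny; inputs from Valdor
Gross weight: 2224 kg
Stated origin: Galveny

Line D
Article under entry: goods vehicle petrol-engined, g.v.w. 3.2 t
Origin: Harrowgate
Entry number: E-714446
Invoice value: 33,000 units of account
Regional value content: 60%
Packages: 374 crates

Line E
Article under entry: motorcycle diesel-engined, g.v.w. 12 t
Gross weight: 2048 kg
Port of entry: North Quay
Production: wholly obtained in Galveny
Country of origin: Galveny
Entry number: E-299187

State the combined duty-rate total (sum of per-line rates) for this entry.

68%

Line A: motorcycle → 2.3; hybrid → 2.3.1; g.v.w. 26 t → 2.3.1.1. Scheduled 30%. Galveny agreement on 2.3.2: 2.3.1.1 not covered. → 30%.
Line B: passenger car → 2.1; diesel-engined → 2.1.3; g.v.w. 24 t → 2.1.3.1. Scheduled 9%. Galveny agreement on 2.3.2: 2.1.3.1 not covered. → 9%.
Line C: crane lorry → 2.4; battery-electric → 2.4.1; g.v.w. 32 t → 2.4.1.1. Scheduled 10%. Galveny agreement on 2.3.2: 2.4.1.1 not covered. → 10%.
Line D: goods vehicle → 2.2; petrol-engined → 2.2.1; g.v.w. 3.2 t → 2.2.1.2. Scheduled 14%. Harrowgate agreement on 2.4.1.1: 2.2.1.2 not covered. → 14%.
Line E: motorcycle → 2.3; diesel-engined → 2.3.2; g.v.w. 12 t → 2.3.2.2. Scheduled 17%. Galveny agreement on 2.3.2: wholly obtained → 5% available; preferential 5%. → 5%.
Sum: 30% + 9% + 10% + 14% + 5% = 68%.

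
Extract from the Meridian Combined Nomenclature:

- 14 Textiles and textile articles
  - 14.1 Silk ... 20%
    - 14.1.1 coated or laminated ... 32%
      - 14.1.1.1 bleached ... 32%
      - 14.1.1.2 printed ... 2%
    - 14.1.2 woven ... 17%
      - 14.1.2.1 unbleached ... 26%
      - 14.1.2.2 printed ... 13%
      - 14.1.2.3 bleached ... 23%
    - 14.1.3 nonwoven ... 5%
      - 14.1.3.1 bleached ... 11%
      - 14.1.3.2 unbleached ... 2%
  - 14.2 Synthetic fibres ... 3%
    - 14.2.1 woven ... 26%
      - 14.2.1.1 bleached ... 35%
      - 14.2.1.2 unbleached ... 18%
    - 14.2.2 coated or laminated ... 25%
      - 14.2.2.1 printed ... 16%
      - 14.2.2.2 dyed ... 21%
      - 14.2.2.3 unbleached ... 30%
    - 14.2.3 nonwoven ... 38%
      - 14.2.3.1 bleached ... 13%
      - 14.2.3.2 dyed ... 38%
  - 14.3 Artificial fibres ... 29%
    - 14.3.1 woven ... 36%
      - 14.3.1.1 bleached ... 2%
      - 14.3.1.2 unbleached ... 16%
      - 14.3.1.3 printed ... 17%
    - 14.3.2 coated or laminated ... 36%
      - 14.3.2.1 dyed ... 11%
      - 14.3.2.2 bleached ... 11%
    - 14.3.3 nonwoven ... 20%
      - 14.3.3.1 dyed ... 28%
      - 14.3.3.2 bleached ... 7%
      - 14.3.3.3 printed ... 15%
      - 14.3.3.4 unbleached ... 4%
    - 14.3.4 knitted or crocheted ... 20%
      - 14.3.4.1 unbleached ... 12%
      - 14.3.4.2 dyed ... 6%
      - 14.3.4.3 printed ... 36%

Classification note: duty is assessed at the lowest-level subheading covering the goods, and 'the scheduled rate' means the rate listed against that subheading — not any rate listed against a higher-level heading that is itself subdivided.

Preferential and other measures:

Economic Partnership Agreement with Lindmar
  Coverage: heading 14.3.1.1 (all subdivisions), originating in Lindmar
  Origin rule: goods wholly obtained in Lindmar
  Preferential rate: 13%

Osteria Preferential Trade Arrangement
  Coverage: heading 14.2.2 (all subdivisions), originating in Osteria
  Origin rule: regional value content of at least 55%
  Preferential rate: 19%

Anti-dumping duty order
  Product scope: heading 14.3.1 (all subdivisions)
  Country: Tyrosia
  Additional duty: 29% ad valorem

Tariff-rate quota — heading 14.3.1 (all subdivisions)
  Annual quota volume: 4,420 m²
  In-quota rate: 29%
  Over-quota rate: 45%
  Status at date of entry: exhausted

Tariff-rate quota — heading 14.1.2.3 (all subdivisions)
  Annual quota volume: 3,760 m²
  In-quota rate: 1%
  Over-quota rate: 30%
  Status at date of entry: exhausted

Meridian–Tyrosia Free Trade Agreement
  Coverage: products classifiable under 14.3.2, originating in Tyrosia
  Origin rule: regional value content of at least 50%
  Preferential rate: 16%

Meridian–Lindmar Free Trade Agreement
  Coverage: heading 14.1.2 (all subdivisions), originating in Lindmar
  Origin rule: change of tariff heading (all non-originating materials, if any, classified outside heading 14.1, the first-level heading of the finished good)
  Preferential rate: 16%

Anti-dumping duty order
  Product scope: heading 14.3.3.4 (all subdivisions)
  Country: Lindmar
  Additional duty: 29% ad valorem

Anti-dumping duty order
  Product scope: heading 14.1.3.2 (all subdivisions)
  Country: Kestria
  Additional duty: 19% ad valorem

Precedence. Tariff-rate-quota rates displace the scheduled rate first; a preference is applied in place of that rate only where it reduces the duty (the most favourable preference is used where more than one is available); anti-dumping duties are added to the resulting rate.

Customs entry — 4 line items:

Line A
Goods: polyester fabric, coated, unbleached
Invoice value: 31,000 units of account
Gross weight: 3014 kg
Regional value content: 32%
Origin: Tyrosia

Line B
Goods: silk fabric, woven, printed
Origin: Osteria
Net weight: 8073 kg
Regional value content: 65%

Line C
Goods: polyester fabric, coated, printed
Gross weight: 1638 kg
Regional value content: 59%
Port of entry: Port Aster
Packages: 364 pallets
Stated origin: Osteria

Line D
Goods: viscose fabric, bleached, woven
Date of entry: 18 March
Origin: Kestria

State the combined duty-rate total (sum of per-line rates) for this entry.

Line A: polyester → 14.2; coated → 14.2.2; unbleached → 14.2.2.3. Scheduled 30%. Tyrosia agreement on 14.3.2: 14.2.2.3 not covered. → 30%.
Line B: silk → 14.1; woven → 14.1.2; printed → 14.1.2.2. Scheduled 13%. Osteria agreement on 14.2.2: 14.1.2.2 not covered. → 13%.
Line C: polyester → 14.2; coated → 14.2.2; printed → 14.2.2.1. Scheduled 16%. Osteria agreement on 14.2.2: RVC ≥ 55% → 19% available; preference 19% not lower than 16% → no reduction. → 16%.
Line D: viscose → 14.3; woven → 14.3.1; bleached → 14.3.1.1. Scheduled 2%. quota on 14.3.1 exhausted → over-quota 45%. → 45%.
Sum: 30% + 13% + 16% + 45% = 104%.

104%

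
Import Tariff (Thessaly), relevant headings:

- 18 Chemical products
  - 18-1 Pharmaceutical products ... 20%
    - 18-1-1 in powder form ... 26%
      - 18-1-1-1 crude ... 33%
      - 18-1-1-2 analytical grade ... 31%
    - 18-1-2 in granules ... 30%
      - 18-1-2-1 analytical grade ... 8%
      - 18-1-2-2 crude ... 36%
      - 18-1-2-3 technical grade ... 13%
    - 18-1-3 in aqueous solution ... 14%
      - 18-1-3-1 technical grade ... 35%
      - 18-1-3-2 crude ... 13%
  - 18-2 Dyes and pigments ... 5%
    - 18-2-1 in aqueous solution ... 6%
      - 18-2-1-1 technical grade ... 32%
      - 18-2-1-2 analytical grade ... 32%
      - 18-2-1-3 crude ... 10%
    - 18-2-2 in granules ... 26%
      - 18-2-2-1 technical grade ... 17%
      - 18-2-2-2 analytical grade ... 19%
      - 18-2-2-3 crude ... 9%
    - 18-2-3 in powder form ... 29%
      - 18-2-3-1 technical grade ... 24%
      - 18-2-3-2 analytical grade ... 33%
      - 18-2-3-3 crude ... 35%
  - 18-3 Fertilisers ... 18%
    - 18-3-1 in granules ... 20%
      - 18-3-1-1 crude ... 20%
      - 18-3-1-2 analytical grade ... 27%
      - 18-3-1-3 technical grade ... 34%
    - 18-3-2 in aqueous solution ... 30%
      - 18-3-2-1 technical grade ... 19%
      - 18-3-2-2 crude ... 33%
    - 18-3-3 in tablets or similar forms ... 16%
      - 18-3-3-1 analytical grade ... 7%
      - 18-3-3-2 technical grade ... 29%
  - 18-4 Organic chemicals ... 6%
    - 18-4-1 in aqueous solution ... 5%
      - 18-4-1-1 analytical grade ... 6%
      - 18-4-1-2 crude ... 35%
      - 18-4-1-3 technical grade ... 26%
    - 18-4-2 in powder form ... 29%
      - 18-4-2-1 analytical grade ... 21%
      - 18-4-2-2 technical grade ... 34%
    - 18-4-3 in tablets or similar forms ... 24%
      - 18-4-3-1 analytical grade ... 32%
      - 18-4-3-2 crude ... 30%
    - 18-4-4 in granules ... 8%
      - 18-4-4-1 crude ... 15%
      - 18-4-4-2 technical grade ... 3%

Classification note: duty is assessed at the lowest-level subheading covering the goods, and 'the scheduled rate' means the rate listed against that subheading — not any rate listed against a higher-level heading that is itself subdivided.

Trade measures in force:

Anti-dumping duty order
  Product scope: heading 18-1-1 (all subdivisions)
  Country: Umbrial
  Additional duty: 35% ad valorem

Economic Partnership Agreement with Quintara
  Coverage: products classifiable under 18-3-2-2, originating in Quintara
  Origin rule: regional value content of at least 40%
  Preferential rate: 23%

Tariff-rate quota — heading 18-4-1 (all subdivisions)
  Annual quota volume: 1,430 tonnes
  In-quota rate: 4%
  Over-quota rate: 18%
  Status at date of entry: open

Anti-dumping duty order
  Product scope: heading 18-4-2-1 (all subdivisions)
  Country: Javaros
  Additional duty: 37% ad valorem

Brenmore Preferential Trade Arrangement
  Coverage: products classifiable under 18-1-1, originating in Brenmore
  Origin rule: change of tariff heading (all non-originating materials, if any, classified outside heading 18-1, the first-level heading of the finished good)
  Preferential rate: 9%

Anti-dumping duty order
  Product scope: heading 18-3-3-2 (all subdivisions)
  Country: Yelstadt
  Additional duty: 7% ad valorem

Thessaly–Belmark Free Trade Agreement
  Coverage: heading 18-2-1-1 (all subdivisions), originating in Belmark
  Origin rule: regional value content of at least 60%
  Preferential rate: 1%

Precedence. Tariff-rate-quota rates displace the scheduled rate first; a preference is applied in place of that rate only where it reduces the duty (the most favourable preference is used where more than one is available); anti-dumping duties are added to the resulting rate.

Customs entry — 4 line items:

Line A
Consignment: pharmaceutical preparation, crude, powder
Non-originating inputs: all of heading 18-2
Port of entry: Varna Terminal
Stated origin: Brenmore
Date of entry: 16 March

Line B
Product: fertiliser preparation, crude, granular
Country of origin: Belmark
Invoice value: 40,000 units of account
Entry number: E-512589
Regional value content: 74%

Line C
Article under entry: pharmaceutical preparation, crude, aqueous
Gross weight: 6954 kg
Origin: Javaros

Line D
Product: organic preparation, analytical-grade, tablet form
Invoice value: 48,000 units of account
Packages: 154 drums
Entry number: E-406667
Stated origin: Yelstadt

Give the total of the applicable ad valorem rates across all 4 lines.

Line A: pharmaceutical → 18-1; powder → 18-1-1; crude → 18-1-1-1. Scheduled 33%. Brenmore agreement on 18-1-1: CTH met → 9% available; preferential 9%. → 9%.
Line B: fertiliser → 18-3; granular → 18-3-1; crude → 18-3-1-1. Scheduled 20%. Belmark agreement on 18-2-1-1: 18-3-1-1 not covered. → 20%.
Line C: pharmaceutical → 18-1; aqueous → 18-1-3; crude → 18-1-3-2. Scheduled 13%. No special measure applies. → 13%.
Line D: organic → 18-4; tablet form → 18-4-3; analytical-grade → 18-4-3-1. Scheduled 32%. No special measure applies. → 32%.
Sum: 9% + 20% + 13% + 32% = 74%.

74%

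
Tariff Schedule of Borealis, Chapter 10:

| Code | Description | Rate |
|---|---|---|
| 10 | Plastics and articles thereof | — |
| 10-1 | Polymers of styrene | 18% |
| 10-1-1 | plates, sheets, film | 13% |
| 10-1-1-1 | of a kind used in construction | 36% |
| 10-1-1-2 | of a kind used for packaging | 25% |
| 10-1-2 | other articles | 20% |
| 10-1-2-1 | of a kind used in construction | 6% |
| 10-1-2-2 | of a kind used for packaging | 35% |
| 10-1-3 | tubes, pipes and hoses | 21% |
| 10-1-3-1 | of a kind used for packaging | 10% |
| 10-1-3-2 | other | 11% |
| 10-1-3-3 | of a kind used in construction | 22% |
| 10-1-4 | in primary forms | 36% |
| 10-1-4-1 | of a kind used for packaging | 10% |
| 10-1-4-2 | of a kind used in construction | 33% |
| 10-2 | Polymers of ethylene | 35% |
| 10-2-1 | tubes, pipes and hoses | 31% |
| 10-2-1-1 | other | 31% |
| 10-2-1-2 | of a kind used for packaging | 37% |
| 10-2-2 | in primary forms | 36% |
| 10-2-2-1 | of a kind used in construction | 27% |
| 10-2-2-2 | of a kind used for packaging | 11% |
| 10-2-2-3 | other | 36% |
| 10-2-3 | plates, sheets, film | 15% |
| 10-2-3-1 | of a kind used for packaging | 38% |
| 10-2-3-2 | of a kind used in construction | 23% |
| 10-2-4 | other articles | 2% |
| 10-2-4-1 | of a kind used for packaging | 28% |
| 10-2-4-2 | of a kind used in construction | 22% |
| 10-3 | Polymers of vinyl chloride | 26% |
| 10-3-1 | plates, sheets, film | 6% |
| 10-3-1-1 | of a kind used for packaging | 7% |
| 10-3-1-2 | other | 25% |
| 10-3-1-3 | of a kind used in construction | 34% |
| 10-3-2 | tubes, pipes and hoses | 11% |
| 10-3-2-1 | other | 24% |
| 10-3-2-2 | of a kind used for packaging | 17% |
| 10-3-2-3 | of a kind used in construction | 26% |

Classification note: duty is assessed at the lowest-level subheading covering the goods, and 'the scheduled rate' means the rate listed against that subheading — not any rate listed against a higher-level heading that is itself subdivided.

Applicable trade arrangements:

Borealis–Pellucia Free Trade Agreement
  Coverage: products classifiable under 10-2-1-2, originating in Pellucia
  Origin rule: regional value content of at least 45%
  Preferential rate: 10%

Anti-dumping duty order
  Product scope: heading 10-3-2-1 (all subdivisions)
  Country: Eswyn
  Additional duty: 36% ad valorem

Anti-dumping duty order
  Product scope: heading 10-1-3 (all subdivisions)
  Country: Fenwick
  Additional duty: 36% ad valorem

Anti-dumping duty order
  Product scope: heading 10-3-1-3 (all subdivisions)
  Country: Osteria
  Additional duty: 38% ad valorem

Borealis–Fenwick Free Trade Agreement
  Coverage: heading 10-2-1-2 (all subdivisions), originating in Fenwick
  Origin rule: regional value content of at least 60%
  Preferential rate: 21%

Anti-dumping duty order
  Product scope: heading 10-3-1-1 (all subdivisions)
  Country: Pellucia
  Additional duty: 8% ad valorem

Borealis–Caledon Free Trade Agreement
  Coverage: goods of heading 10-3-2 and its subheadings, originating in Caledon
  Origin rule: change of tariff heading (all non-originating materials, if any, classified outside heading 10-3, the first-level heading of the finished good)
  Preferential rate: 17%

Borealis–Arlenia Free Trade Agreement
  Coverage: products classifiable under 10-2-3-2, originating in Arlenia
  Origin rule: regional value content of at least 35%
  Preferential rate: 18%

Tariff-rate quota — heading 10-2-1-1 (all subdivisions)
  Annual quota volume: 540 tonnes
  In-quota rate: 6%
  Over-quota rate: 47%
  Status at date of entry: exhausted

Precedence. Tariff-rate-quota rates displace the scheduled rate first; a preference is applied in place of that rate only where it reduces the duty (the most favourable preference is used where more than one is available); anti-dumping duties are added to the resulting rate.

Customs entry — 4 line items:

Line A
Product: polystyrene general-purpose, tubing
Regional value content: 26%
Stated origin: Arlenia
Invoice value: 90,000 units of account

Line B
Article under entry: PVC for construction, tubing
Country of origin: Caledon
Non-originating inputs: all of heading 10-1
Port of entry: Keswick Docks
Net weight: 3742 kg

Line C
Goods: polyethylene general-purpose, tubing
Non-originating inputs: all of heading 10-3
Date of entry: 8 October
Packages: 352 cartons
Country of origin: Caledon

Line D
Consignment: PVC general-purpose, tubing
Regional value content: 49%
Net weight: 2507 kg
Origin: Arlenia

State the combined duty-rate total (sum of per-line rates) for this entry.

99%

Line A: polystyrene → 10-1; tubing → 10-1-3; general-purpose → 10-1-3-2. Scheduled 11%. Arlenia agreement on 10-2-3-2: 10-1-3-2 not covered. → 11%.
Line B: PVC → 10-3; tubing → 10-3-2; for construction → 10-3-2-3. Scheduled 26%. Caledon agreement on 10-3-2: CTH met → 17% available; preferential 17%. → 17%.
Line C: polyethylene → 10-2; tubing → 10-2-1; general-purpose → 10-2-1-1. Scheduled 31%. quota on 10-2-1-1 exhausted → over-quota 47%; Caledon agreement on 10-3-2: 10-2-1-1 not covered. → 47%.
Line D: PVC → 10-3; tubing → 10-3-2; general-purpose → 10-3-2-1. Scheduled 24%. Arlenia agreement on 10-2-3-2: 10-3-2-1 not covered. → 24%.
Sum: 11% + 17% + 47% + 24% = 99%.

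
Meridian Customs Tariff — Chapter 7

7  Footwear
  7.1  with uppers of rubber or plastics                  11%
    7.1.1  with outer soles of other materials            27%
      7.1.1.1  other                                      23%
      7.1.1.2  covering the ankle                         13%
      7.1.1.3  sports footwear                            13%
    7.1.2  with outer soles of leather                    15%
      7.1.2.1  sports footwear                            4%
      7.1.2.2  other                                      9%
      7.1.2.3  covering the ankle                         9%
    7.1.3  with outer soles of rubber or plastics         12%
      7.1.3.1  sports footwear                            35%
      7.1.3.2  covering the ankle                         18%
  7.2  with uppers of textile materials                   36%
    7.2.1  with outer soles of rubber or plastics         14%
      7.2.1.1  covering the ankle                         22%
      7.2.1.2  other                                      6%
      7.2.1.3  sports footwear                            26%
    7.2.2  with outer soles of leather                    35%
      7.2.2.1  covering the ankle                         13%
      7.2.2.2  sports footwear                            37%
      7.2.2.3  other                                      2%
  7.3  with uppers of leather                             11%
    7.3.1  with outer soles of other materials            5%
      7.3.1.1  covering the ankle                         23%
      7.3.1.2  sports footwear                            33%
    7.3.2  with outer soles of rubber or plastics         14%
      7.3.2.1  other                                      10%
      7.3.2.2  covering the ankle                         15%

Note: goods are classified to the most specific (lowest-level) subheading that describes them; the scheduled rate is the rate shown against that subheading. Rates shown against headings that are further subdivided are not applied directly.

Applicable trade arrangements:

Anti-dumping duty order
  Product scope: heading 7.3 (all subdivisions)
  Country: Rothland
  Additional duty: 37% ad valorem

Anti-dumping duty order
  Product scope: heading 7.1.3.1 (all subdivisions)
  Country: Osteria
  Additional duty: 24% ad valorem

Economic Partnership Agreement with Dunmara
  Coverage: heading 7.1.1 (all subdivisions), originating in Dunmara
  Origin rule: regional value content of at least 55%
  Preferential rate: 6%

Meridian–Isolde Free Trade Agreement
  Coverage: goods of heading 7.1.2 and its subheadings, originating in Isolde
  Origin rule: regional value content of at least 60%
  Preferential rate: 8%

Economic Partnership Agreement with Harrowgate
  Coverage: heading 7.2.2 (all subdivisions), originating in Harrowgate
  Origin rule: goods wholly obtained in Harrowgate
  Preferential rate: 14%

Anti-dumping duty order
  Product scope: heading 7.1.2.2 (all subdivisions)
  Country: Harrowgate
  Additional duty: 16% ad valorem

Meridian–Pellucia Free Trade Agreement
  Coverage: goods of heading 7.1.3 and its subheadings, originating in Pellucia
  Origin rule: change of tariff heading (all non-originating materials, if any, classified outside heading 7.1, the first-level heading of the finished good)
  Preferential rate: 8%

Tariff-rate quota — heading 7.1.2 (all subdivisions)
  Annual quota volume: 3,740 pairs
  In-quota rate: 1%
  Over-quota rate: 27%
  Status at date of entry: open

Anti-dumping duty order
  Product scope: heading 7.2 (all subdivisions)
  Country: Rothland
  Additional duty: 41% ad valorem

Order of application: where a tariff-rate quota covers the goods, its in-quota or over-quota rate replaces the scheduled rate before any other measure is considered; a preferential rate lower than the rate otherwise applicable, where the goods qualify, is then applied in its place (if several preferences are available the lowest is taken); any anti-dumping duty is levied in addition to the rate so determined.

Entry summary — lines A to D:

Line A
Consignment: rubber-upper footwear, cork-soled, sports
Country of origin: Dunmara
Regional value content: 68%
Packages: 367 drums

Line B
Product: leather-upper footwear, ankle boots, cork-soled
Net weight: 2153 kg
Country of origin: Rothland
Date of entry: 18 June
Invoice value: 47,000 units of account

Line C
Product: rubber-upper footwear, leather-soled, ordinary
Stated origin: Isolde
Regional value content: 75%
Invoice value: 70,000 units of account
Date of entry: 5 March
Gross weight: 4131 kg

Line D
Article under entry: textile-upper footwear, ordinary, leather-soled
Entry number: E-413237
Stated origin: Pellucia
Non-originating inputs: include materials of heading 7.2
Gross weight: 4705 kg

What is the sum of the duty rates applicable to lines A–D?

69%

Line A: rubber-upper → 7.1; cork-soled → 7.1.1; sports → 7.1.1.3. Scheduled 13%. Dunmara agreement on 7.1.1: RVC ≥ 55% → 6% available; preferential 6%. → 6%.
Line B: leather-upper → 7.3; cork-soled → 7.3.1; ankle boots → 7.3.1.1. Scheduled 23%. anti-dumping (Rothland, 7.3): +37%; total 23% + 37% = 60%. → 60%.
Line C: rubber-upper → 7.1; leather-soled → 7.1.2; ordinary → 7.1.2.2. Scheduled 9%. quota on 7.1.2 open → in-quota 1%; Isolde agreement on 7.1.2: RVC ≥ 60% → 8% available; preference 8% not lower than 1% → no reduction. → 1%.
Line D: textile-upper → 7.2; leather-soled → 7.2.2; ordinary → 7.2.2.3. Scheduled 2%. Pellucia agreement on 7.1.3: 7.2.2.3 not covered. → 2%.
Sum: 6% + 60% + 1% + 2% = 69%.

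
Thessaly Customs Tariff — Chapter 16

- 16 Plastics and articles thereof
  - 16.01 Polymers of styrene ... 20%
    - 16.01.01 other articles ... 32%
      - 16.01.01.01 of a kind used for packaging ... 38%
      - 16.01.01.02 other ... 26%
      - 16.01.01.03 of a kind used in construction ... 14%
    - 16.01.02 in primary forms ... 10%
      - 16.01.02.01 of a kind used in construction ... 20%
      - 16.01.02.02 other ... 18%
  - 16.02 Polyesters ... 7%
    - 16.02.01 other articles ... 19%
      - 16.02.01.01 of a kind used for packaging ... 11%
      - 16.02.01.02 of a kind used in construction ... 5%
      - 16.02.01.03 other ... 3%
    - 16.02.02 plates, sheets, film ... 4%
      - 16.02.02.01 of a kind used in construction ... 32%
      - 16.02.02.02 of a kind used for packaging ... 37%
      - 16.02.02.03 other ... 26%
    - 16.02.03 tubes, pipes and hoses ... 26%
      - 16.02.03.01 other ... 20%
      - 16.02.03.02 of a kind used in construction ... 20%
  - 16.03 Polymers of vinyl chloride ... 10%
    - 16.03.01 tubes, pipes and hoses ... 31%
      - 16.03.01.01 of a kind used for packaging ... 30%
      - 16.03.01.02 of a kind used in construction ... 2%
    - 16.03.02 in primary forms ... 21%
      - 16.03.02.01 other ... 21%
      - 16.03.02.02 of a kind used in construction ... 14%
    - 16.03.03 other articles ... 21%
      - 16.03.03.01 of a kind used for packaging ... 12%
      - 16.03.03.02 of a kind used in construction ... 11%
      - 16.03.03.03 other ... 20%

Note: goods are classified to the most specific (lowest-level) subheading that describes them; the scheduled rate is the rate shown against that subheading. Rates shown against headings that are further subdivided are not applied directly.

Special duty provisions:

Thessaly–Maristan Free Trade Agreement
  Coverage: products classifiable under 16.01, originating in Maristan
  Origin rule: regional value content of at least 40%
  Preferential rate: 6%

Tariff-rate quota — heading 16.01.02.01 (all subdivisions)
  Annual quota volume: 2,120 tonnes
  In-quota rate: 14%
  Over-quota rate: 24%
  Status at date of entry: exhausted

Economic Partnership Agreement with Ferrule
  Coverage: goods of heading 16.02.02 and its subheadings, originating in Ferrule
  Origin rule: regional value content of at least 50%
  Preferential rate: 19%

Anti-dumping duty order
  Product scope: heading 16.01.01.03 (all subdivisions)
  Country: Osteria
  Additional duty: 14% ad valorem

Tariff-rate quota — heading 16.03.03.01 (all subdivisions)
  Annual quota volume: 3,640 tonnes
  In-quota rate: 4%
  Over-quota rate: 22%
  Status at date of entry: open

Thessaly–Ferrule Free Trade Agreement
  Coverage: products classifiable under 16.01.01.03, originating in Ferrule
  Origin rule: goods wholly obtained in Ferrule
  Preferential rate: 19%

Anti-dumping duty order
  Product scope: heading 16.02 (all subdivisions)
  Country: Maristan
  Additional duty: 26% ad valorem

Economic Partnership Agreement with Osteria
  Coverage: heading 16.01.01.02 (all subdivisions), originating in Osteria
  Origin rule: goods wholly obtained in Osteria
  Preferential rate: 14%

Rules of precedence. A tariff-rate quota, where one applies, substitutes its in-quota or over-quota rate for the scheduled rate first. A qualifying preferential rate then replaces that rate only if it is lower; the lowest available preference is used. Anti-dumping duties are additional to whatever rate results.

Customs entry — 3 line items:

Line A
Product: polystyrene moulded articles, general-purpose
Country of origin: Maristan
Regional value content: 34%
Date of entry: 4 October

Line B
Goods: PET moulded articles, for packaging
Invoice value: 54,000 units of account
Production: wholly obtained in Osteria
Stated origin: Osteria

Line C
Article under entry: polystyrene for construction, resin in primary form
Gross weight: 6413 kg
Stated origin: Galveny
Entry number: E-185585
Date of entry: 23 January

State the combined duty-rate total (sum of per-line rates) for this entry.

61%

Line A: polystyrene → 16.01; moulded articles → 16.01.01; general-purpose → 16.01.01.02. Scheduled 26%. Maristan agreement on 16.01: RVC < 40%. → 26%.
Line B: PET → 16.02; moulded articles → 16.02.01; for packaging → 16.02.01.01. Scheduled 11%. Osteria agreement on 16.01.01.02: 16.02.01.01 not covered. → 11%.
Line C: polystyrene → 16.01; resin in primary form → 16.01.02; for construction → 16.01.02.01. Scheduled 20%. quota on 16.01.02.01 exhausted → over-quota 24%. → 24%.
Sum: 26% + 11% + 24% = 61%.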